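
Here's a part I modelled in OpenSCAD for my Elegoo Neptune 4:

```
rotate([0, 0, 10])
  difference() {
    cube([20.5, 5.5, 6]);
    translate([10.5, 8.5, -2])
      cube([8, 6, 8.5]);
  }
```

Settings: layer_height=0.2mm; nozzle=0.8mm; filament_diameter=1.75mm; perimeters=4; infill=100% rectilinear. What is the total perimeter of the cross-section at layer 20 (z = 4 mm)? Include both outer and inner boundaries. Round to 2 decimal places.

At z = 4 mm: the 20.5×5.5 cube contributes its full rectangle (perimeter 52.00 mm); the 8×6 cube at (10.5, 8.5) contributes its full rectangle (perimeter 28.00 mm); Taking the first minus the rest: starting from the 20.5×5.5 cube, the 8×6 cube at (10.5, 8.5) misses the remaining region (no effect) — boundary = 52.00 mm; (whole slice rotated 10° about Z — lengths, areas and connectivity unchanged). Overall, the cross-section is a single solid region. Total boundary length (outer) = 52.00 mm.

52.00 mm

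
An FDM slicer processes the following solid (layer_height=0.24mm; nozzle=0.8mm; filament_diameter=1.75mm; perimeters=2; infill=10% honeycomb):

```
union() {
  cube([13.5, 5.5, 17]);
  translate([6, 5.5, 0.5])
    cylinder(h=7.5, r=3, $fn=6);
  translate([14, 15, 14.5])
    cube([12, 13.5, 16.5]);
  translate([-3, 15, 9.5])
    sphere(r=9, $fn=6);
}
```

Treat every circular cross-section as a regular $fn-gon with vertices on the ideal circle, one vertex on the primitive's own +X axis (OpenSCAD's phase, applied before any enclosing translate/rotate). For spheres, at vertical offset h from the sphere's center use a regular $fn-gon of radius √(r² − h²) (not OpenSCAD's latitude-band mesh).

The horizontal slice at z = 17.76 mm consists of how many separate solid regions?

2

At z = 17.76 mm: the cube is absent (z outside [0, 17]); the cylinder at (6, 5.5) does not reach this height (z outside [0.5, 8]); the cube at (14, 15) is present — its section is the full 12×13.5 rectangle; the r=9 sphere at (-3, 15) slices to a regular 6-gon of circumradius 3.574 (√(r²−h²) with h=8.26 from center); Combining (union): the 2 present regions are separate (no shared area or edge), so areas and boundary lengths simply add and each stays a separate island — 2 connected regions. The result has 2 disconnected regions.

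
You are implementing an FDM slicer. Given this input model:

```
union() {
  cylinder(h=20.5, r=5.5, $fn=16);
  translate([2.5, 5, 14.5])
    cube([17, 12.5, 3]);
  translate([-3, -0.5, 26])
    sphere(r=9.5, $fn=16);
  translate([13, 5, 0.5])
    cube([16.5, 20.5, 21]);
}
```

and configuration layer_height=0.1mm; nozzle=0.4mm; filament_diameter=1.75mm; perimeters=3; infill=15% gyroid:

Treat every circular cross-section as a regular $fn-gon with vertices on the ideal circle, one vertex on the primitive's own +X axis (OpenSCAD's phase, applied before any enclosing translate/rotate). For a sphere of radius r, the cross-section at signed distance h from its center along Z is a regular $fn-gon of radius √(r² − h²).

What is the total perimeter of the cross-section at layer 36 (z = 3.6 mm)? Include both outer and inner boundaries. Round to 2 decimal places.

108.34 mm

At z = 3.6 mm: the r=5.5 cylinder contributes a regular 16-gon of circumradius 5.5 (perimeter = 2·16·5.500·sin(180°/16) = 34.34 mm); the cube at (2.5, 5) is not intersected at this z (z outside [14.5, 17.5]); the sphere at (-3, -0.5) is absent (|z−center|=22.400 > r=9.5); the 16.5×20.5 cube at (13, 5) contributes its full rectangle (perimeter 74.00 mm); Merging all regions: the 2 present regions are separate (no shared area or edge), so areas and boundary lengths simply add and each stays a separate island — boundary = 108.34 mm. Overall, the cross-section has 2 separate islands. Total boundary length (outer) = 108.34 mm.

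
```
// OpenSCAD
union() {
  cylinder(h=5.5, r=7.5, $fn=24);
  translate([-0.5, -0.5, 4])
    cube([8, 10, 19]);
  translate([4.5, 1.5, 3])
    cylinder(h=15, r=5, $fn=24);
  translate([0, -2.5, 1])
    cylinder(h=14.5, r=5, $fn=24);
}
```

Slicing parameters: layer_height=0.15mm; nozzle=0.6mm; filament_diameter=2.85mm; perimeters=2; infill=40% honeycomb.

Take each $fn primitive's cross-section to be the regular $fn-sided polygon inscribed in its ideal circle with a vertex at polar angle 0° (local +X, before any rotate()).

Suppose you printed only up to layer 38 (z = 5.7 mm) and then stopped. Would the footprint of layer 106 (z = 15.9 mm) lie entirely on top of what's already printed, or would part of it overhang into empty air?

entirely on top

Compare the two slices. At z = 5.7: the cylinder is not intersected at this z (z outside [0, 5.5]); the 8×10 cube at (-0.5, -0.5) contributes its full rectangle (area 80.00 mm²); the cylinder at (4.5, 1.5): section is a regular 24-gon, circumradius r=5 (area = (24/2)·5.000²·sin(360°/24) = 77.65 mm²); the r=5 cylinder at (0, -2.5) gives a regular 24-gon of circumradius 5 (constant along its height) (area = (24/2)·5.000²·sin(360°/24) = 77.65 mm²); Merging all regions: the regions partially overlap — summed areas 235.29 mm² minus the doubly-counted overlap 71.10 mm² gives 164.20 mm² — area = 164.20 mm². At z = 15.9: the cylinder is absent (z outside [0, 5.5]); the cube at (-0.5, -0.5) is present — its section is the full 8×10 rectangle (area 80.00 mm²); the cylinder at (4.5, 1.5): section is a regular 24-gon, circumradius r=5 (area = (24/2)·5.000²·sin(360°/24) = 77.65 mm²); the cylinder at (0, -2.5) is absent (z outside [1, 15.5]); Merging all regions: the regions partially overlap — summed areas 157.65 mm² minus the doubly-counted overlap 49.03 mm² gives 108.62 mm² — area = 108.62 mm². Checking containment: the cross-section at z = 15.9 is a subset of the cross-section at z = 5.7.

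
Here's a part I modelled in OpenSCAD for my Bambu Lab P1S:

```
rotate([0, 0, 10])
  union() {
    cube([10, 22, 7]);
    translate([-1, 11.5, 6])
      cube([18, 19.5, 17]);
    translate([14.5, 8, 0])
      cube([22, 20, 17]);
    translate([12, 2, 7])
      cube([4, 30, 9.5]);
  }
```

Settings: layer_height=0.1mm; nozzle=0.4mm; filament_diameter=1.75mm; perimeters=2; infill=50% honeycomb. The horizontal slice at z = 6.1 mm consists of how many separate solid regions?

1

At z = 6.1 mm: the cube (footprint 10×22) is included at this height; the 18×19.5 cube at (-1, 11.5) contributes its full rectangle; the cube at (14.5, 8) (footprint 22×20) is included at this height; the cube at (12, 2) is absent (z outside [7, 16.5]); Taking the union: the regions partially overlap (shared area 146.25 mm²), so overlapping operands fuse into one piece — 1 connected region; (rotated 10° about Z; rotation is an isometry so areas/perimeters/island counts are preserved). The result has 1 disconnected region.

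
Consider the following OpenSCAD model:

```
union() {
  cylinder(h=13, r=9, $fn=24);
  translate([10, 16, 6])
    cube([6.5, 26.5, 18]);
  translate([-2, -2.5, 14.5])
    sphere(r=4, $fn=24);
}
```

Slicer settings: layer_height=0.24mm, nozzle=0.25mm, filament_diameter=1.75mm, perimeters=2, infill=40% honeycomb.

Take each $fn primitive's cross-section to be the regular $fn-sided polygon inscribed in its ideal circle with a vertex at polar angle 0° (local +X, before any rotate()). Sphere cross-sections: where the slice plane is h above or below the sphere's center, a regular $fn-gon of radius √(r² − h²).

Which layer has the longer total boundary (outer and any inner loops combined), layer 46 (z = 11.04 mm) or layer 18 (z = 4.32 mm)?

layer 46 (z = 11.04 mm)

Layer 46 (z = 11.04): the r=9 cylinder gives a regular 24-gon of circumradius 9 (constant along its height) (perimeter = 2·24·9.000·sin(180°/24) = 56.39 mm); the cube at (10, 16) is present — its section is the full 6.5×26.5 rectangle (perimeter 66.00 mm); the r=4 sphere at (-2, -2.5) contributes a regular 24-gon of circumradius √(4²−3.46²) = 2.007 (perimeter = 2·24·2.007·sin(180°/24) = 12.57 mm); Combining (union): the regions partially overlap (shared area 12.51 mm²), so the edge portions inside another operand are dropped and the merged outline is re-measured after clipping — boundary = 122.39 mm. So its perimeter = 122.39 mm. Layer 18 (z = 4.32): the cylinder: section is a regular 24-gon, circumradius r=9 (perimeter = 2·24·9.000·sin(180°/24) = 56.39 mm); the cube at (10, 16) does not reach this height (z outside [6, 24]); the sphere at (-2, -2.5) is absent (|z−center|=10.180 > r=4); Combining (union): only the r=9 cylinder is present, so the union is just that shape — boundary = 56.39 mm. So its perimeter = 56.39 mm. Layer 46 is larger (122.39 vs 56.39 mm).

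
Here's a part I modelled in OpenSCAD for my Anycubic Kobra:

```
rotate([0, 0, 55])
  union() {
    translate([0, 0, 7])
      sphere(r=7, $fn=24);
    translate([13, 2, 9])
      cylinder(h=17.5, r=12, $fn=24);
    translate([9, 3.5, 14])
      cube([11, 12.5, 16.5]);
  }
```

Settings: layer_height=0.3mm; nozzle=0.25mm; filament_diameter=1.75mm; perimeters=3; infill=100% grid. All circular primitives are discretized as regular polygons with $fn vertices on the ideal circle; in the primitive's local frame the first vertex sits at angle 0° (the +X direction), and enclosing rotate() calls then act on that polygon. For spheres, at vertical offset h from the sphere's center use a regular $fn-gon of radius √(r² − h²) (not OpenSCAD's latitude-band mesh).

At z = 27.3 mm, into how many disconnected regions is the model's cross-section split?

1

At z = 27.3 mm: the sphere is not intersected at this z (|z−center|=20.300 > r=7); the cylinder at (13, 2) is not intersected at this z (z outside [9, 26.5]); the cube at (9, 3.5) is present — its section is the full 11×12.5 rectangle; Taking the union: only the 11×12.5 cube at (9, 3.5) is present, so the union is just that shape — 1 connected region; (rotated 55° about Z; rotation is an isometry so areas/perimeters/island counts are preserved). The result has 1 disconnected region.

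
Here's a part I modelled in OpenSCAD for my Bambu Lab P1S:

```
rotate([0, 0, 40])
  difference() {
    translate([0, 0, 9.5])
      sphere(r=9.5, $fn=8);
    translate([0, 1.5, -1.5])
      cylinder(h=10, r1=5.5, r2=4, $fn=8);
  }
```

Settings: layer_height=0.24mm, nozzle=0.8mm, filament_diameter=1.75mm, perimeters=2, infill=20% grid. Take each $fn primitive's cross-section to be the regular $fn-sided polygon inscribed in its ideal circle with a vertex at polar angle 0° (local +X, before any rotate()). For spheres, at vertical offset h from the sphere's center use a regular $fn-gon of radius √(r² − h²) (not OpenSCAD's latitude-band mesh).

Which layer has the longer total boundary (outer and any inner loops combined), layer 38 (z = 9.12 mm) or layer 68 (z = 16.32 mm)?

Layer 38 (z = 9.12): the sphere: section is a regular 8-gon, circumradius = √(r²−h²) = √(9.5²−0.38²) = 9.492 (perimeter = 2·8·9.492·sin(180°/8) = 58.12 mm); the cone at (0, 1.5) does not reach this height (z outside [-1.5, 8.5]); Subtracting the remaining from the first: none of the subtracted shapes is present at this height, so the r=9.5 sphere is unchanged — boundary = 58.12 mm; (rotated 40° about Z; rotation is an isometry so areas/perimeters/island counts are preserved). So its perimeter = 58.12 mm. Layer 68 (z = 16.32): the r=9.5 sphere contributes a regular 8-gon of circumradius √(9.5²−6.82²) = 6.613 (perimeter = 2·8·6.613·sin(180°/8) = 40.49 mm); the cone at (0, 1.5) is absent (z outside [-1.5, 8.5]); Subtracting the remaining from the first: none of the subtracted shapes is present at this height, so the r=9.5 sphere is unchanged — boundary = 40.49 mm; (whole slice rotated 40° about Z — lengths, areas and connectivity unchanged). So its perimeter = 40.49 mm. Layer 38 is larger (58.12 vs 40.49 mm).

layer 38 (z = 9.12 mm)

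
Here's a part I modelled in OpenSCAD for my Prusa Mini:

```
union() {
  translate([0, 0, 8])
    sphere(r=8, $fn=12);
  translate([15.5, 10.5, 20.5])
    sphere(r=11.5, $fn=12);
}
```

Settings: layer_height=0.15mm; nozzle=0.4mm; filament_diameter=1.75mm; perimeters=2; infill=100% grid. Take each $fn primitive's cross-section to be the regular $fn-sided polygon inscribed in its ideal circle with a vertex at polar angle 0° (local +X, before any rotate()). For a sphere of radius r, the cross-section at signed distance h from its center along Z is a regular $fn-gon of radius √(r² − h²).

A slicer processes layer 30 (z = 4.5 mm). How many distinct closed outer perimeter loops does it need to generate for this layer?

At z = 4.5 mm: the r=8 sphere slices to a regular 12-gon of circumradius 7.194 (√(r²−h²) with h=3.5 from center); the sphere at (15.5, 10.5) is not intersected at this z (|z−center|=16.000 > r=11.5); Merging all regions: only the r=8 sphere is present, so the union is just that shape — 1 connected region. The result has 1 disconnected region.

1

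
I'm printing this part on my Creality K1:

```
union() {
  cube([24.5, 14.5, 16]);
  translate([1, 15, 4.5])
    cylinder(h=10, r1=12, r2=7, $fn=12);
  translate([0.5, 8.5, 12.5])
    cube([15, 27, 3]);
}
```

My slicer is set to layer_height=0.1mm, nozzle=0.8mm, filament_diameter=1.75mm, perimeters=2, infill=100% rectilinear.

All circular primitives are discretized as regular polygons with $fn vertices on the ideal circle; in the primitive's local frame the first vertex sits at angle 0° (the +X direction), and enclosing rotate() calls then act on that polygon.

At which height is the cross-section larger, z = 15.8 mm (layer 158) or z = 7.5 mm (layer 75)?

Layer 158 (z = 15.8): the cube is present — its section is the full 24.5×14.5 rectangle (area 355.25 mm²); the cone at (1, 15) is absent (z outside [4.5, 14.5]); the cube at (0.5, 8.5) does not reach this height (z outside [12.5, 15.5]); Taking the union: only the 24.5×14.5 cube is present, so the union is just that shape — area = 355.25 mm². So its area = 355.25 mm². Layer 75 (z = 7.5): the cube is present — its section is the full 24.5×14.5 rectangle (area 355.25 mm²); the cone at (1, 15): at t=0.300 of its height the radius interpolates to r₁+(r₂−r₁)t = 10.500, giving a regular 12-gon of that circumradius (area = (12/2)·10.500²·sin(360°/12) = 330.75 mm²); the cube at (0.5, 8.5) does not reach this height (z outside [12.5, 15.5]); Merging all regions: the regions partially overlap — summed areas 686.00 mm² minus the doubly-counted overlap 87.34 mm² gives 598.66 mm² — area = 598.66 mm². So its area = 598.66 mm². Layer 75 is larger (598.66 vs 355.25 mm²).

layer 75 (z = 7.5 mm)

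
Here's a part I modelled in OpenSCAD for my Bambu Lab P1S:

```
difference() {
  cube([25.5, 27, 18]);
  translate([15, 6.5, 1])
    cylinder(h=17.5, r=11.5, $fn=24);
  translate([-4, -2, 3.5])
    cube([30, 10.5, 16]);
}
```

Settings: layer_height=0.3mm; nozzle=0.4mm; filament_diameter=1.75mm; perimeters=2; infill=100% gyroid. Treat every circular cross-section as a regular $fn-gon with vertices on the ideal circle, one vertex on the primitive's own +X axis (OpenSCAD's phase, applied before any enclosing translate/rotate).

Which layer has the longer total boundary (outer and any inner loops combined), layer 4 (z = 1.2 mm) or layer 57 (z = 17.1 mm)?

layer 4 (z = 1.2 mm)

Layer 4 (z = 1.2): the 25.5×27 cube contributes its full rectangle (perimeter 105.00 mm); the r=11.5 cylinder at (15, 6.5) contributes a regular 24-gon of circumradius 11.5 (perimeter = 2·24·11.500·sin(180°/24) = 72.05 mm); the cube at (-4, -2) is absent (z outside [3.5, 19.5]); After the difference (first − rest): starting from the 25.5×27 cube, the r=11.5 cylinder at (15, 6.5) partially overlaps it — only the 339.92 mm² overlap (of its 410.75 mm²) is removed, clipping the outline — boundary = 118.08 mm. So its perimeter = 118.08 mm. Layer 57 (z = 17.1): the cube (footprint 25.5×27) is included at this height (perimeter 105.00 mm); the r=11.5 cylinder at (15, 6.5) gives a regular 24-gon of circumradius 11.5 (constant along its height) (perimeter = 2·24·11.500·sin(180°/24) = 72.05 mm); the 30×10.5 cube at (-4, -2) contributes its full rectangle (perimeter 81.00 mm); After the difference (first − rest): starting from the 25.5×27 cube, the r=11.5 cylinder at (15, 6.5) partially overlaps it — only the 339.92 mm² overlap (of its 410.75 mm²) is removed, clipping the outline; the 30×10.5 cube at (-4, -2) partially overlaps it — only the 35.62 mm² overlap (of its 315.00 mm²) is removed, clipping the outline — boundary = 93.24 mm. So its perimeter = 93.24 mm. Layer 4 is larger (118.08 vs 93.24 mm).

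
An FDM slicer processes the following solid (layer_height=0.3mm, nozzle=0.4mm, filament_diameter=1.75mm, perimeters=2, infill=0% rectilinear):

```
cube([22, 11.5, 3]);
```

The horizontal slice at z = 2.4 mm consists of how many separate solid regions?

1

At z = 2.4 mm: the cube (footprint 22×11.5) is included at this height. The result has 1 disconnected region.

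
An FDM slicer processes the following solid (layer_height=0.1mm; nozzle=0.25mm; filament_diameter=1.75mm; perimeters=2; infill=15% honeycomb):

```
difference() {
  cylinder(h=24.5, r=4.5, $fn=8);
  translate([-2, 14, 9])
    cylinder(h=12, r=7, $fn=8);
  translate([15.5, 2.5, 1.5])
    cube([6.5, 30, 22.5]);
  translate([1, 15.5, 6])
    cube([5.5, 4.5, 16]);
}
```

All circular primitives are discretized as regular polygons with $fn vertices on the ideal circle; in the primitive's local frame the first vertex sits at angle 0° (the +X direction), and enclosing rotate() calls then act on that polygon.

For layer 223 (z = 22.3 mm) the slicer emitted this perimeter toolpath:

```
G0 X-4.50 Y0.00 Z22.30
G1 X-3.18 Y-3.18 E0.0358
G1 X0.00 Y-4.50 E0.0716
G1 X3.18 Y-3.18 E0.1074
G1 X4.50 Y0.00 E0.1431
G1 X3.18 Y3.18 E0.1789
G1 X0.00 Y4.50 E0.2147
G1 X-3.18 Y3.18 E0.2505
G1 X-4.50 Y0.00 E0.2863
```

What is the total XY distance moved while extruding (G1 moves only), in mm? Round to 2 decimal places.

27.54 mm

Sum the Euclidean lengths of each G1 segment: total = 27.54 mm.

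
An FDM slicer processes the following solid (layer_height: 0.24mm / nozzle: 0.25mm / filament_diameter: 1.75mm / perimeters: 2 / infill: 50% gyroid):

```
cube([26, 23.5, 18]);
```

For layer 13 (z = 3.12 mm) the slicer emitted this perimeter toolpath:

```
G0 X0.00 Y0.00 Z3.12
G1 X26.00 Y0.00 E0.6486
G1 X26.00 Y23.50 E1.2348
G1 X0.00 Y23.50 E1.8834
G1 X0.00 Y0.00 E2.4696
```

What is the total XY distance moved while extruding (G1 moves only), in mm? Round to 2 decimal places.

99.00 mm

Sum the Euclidean lengths of each G1 segment: total = 99.00 mm.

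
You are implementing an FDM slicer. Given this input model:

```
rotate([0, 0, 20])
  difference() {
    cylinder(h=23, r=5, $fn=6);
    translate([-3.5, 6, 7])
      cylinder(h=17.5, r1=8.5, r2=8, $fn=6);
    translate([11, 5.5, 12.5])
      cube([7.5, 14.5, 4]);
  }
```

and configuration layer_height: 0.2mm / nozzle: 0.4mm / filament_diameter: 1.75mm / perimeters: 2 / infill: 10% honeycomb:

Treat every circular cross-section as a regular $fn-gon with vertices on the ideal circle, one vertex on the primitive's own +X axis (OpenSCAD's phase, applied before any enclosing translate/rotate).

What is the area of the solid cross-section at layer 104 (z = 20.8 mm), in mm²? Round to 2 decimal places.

At z = 20.8 mm: the r=5 cylinder contributes a regular 6-gon of circumradius 5 (area = (6/2)·5.000²·sin(360°/6) = 64.95 mm²); the cone at (-3.5, 6) (r1=8.5→r2=8) has section circumradius 8.106 here — a regular 6-gon (area = (6/2)·8.106²·sin(360°/6) = 170.70 mm²); the cube at (11, 5.5) does not reach this height (z outside [12.5, 16.5]); Taking the first minus the rest: starting from the r=5 cylinder (64.95 mm²), the cone at (-3.5, 6) partially overlaps it — only the 31.69 mm² overlap (of its 170.70 mm²) is removed, clipping the outline — area = 33.26 mm²; (rotated 20° about Z; rotation is an isometry so areas/perimeters/island counts are preserved). Overall, the cross-section is a single solid region. Net area = 33.26 mm².

33.26 mm²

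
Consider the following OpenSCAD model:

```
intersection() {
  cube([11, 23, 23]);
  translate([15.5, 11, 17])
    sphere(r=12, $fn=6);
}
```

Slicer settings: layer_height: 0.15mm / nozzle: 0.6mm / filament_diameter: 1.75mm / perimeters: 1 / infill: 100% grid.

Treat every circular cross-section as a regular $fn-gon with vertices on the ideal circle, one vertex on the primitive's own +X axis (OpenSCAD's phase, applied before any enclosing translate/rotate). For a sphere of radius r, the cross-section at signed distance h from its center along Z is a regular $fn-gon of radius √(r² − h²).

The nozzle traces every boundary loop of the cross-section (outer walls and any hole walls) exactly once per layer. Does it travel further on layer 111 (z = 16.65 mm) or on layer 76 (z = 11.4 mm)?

Layer 111 (z = 16.65): the cube (footprint 11×23) is included at this height (perimeter 68.00 mm); the r=12 sphere at (15.5, 11) slices to a regular 6-gon of circumradius 11.995 (√(r²−h²) with h=0.35 from center) (perimeter = 2·6·11.995·sin(180°/6) = 71.97 mm); After intersecting: the r=12 sphere at (15.5, 11) partially overlaps the 11×23 cube; clipping to the common part keeps 93.41 mm² — boundary = 47.76 mm. So its perimeter = 47.76 mm. Layer 76 (z = 11.4): the 11×23 cube contributes its full rectangle (perimeter 68.00 mm); the sphere at (15.5, 11): section is a regular 6-gon, circumradius = √(r²−h²) = √(12²−5.6²) = 10.613 (perimeter = 2·6·10.613·sin(180°/6) = 63.68 mm); Taking the intersection: the r=12 sphere at (15.5, 11) partially overlaps the 11×23 cube; clipping to the common part keeps 63.60 mm² — boundary = 41.22 mm. So its perimeter = 41.22 mm. Layer 111 is larger (47.76 vs 41.22 mm).

layer 111 (z = 16.65 mm)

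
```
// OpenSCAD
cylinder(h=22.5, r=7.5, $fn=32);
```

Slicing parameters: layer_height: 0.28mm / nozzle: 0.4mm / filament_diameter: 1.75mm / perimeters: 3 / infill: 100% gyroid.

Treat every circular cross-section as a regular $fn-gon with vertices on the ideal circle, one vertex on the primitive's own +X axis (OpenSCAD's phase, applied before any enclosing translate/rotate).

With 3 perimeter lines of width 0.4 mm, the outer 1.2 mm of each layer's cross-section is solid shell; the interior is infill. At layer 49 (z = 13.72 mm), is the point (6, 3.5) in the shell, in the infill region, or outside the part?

At z = 13.72 mm: the r=7.5 cylinder contributes a regular 32-gon of circumradius 7.5. Overall, the cross-section is a single solid region. The nearest boundary edge runs (6.93, 2.87)→(6.24, 4.17); distance from the point to it = 0.52 mm. The point is inside the cross-section, 0.52 mm from the nearest boundary — within the 1.2 mm shell band (3 × 0.4).

shell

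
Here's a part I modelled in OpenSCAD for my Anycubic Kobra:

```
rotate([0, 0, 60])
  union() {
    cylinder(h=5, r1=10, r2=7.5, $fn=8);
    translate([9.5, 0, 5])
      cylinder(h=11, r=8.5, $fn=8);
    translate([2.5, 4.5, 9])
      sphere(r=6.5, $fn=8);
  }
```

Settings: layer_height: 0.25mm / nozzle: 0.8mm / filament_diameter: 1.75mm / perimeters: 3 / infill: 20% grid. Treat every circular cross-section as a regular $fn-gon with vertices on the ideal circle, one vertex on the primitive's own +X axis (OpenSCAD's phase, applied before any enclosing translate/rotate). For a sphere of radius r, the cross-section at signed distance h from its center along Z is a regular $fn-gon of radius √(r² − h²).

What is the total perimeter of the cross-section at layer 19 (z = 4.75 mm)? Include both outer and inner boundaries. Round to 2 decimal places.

50.70 mm

At z = 4.75 mm: the cone contributes a regular 8-gon of circumradius 7.625 (interpolated between r1=10 and r2=7.5 at t=0.950) (perimeter = 2·8·7.625·sin(180°/8) = 46.69 mm); the cylinder at (9.5, 0) is absent (z outside [5, 16]); the r=6.5 sphere at (2.5, 4.5) contributes a regular 8-gon of circumradius √(6.5²−4.25²) = 4.918 (perimeter = 2·8·4.918·sin(180°/8) = 30.11 mm); Taking the union: the regions partially overlap (shared area 48.76 mm²), so the edge portions inside another operand are dropped and the merged outline is re-measured after clipping — boundary = 50.70 mm; (whole slice rotated 60° about Z — lengths, areas and connectivity unchanged). Overall, the cross-section is a single solid region. Total boundary length (outer) = 50.70 mm.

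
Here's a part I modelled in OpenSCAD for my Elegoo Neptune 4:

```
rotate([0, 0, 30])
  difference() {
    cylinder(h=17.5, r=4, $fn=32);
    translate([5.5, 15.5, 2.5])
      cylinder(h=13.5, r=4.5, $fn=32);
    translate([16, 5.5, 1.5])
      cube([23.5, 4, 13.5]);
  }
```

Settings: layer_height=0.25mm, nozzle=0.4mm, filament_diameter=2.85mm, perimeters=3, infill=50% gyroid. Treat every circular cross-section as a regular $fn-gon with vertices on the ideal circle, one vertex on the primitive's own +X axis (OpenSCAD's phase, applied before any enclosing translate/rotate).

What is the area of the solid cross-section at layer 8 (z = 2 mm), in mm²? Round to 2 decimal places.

49.94 mm²

At z = 2 mm: the r=4 cylinder contributes a regular 32-gon of circumradius 4 (area = (32/2)·4.000²·sin(360°/32) = 49.94 mm²); the cylinder at (5.5, 15.5) does not reach this height (z outside [2.5, 16]); the cube at (16, 5.5) (footprint 23.5×4) is included at this height (area 94.00 mm²); Taking the first minus the rest: starting from the r=4 cylinder (49.94 mm²), the 23.5×4 cube at (16, 5.5) misses the remaining region (no effect) — area = 49.94 mm²; (whole slice rotated 30° about Z — lengths, areas and connectivity unchanged). Overall, the cross-section is a single solid region. Net area = 49.94 mm².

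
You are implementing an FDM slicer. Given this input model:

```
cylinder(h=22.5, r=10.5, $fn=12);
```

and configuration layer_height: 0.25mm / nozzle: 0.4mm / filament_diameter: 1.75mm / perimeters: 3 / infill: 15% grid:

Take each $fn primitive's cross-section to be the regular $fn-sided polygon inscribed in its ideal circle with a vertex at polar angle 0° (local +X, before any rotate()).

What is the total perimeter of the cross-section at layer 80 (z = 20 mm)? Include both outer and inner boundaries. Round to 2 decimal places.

65.22 mm

At z = 20 mm: the r=10.5 cylinder gives a regular 12-gon of circumradius 10.5 (constant along its height) (perimeter = 2·12·10.500·sin(180°/12) = 65.22 mm). Overall, the cross-section is a single solid region. Total boundary length (outer) = 65.22 mm.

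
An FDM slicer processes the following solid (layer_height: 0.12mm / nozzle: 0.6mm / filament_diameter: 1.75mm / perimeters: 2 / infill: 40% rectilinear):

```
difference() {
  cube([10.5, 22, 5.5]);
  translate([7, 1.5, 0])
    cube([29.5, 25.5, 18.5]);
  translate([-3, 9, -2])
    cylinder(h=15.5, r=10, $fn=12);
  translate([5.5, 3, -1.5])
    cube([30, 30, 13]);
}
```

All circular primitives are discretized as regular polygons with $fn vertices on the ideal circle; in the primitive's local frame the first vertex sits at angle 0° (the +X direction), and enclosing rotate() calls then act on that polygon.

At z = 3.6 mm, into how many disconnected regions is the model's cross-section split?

At z = 3.6 mm: the cube is present — its section is the full 10.5×22 rectangle; the cube at (7, 1.5) (footprint 29.5×25.5) is included at this height; the cylinder at (-3, 9): section is a regular 12-gon, circumradius r=10; the cube at (5.5, 3) is present — its section is the full 30×30 rectangle; Taking the first minus the rest: starting from the 10.5×22 cube, the 29.5×25.5 cube at (7, 1.5) partially overlaps it — only the 71.75 mm² overlap (of its 752.25 mm²) is removed, clipping the outline; the r=10 cylinder at (-3, 9) partially overlaps it — only the 92.34 mm² overlap (of its 300.00 mm²) is removed, clipping the outline; the 30×30 cube at (5.5, 3) partially overlaps it — only the 20.17 mm² overlap (of its 900.00 mm²) is removed, clipping the outline — 2 connected regions. The result has 2 disconnected regions.

2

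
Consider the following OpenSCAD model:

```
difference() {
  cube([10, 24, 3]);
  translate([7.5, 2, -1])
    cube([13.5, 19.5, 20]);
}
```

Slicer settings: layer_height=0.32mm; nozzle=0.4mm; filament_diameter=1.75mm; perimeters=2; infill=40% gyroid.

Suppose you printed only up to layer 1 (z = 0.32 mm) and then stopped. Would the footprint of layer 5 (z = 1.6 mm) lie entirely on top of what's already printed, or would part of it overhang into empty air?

entirely on top

Compare the two slices. At z = 0.32: the cube is present — its section is the full 10×24 rectangle (area 240.00 mm²); the cube at (7.5, 2) is present — its section is the full 13.5×19.5 rectangle (area 263.25 mm²); Subtracting the remaining from the first: starting from the 10×24 cube (240.00 mm²), the 13.5×19.5 cube at (7.5, 2) partially overlaps it — only the 48.75 mm² overlap (of its 263.25 mm²) is removed, clipping the outline — area = 191.25 mm². At z = 1.6: the 10×24 cube contributes its full rectangle (area 240.00 mm²); the cube at (7.5, 2) (footprint 13.5×19.5) is included at this height (area 263.25 mm²); After the difference (first − rest): starting from the 10×24 cube (240.00 mm²), the 13.5×19.5 cube at (7.5, 2) partially overlaps it — only the 48.75 mm² overlap (of its 263.25 mm²) is removed, clipping the outline — area = 191.25 mm². Checking containment: the cross-section at z = 1.6 is a subset of the cross-section at z = 0.32.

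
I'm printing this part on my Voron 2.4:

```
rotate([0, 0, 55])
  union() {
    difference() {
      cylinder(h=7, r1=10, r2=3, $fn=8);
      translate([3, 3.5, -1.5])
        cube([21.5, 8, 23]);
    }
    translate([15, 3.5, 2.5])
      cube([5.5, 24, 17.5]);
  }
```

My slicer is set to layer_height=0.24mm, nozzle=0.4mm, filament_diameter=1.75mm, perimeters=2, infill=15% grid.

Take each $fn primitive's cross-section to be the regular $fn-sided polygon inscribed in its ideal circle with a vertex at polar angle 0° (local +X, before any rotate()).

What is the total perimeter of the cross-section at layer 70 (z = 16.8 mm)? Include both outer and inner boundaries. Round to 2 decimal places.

59.00 mm

At z = 16.8 mm: the cone does not reach this height (z outside [0, 7]); the cube at (3, 3.5) is present — its section is the full 21.5×8 rectangle (perimeter 59.00 mm); Subtracting the remaining from the first: the first operand is absent here, so nothing remains; the cube at (15, 3.5) (footprint 5.5×24) is included at this height (perimeter 59.00 mm); Merging all regions: only the 5.5×24 cube at (15, 3.5) is present, so the union is just that shape — boundary = 59.00 mm; (rotated 55° about Z; rotation is an isometry so areas/perimeters/island counts are preserved). Overall, the cross-section is a single solid region. Total boundary length (outer) = 59.00 mm.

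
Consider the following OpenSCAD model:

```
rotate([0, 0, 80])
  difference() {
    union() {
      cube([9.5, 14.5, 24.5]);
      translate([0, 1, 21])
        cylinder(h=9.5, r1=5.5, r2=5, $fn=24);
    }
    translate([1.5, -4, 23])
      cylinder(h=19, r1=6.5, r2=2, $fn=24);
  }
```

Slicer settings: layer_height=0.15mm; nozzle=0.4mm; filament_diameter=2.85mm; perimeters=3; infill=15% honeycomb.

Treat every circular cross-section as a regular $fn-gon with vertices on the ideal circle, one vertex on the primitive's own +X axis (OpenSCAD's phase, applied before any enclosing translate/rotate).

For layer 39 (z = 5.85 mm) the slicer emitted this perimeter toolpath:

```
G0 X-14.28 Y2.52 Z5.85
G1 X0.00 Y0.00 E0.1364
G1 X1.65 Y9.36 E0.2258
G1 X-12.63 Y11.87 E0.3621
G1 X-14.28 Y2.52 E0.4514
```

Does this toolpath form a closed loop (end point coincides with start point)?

yes

Start point (G0): (-14.28, 2.52). End point (last G1): the path returns to the start — closed.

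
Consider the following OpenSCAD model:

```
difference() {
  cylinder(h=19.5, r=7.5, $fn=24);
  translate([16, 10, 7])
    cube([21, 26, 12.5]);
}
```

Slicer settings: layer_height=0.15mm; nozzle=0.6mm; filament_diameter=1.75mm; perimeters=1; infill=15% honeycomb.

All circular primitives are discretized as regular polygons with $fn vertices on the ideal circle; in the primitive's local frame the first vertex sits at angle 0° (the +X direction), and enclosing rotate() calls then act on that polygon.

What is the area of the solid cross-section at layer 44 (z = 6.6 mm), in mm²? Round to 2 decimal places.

At z = 6.6 mm: the r=7.5 cylinder gives a regular 24-gon of circumradius 7.5 (constant along its height) (area = (24/2)·7.500²·sin(360°/24) = 174.70 mm²); the cube at (16, 10) is not intersected at this z (z outside [7, 19.5]); Subtracting the remaining from the first: none of the subtracted shapes is present at this height, so the r=7.5 cylinder is unchanged — area = 174.70 mm². Overall, the cross-section is a single solid region. Net area = 174.70 mm².

174.70 mm²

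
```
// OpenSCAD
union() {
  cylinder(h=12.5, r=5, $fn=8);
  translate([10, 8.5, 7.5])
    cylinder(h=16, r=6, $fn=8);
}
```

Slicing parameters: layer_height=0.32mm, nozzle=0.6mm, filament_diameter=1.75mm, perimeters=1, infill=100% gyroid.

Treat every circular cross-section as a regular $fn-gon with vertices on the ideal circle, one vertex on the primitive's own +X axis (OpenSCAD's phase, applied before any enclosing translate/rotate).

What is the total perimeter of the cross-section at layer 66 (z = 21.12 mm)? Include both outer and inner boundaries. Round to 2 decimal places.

At z = 21.12 mm: the cylinder is not intersected at this z (z outside [0, 12.5]); the cylinder at (10, 8.5): section is a regular 8-gon, circumradius r=6 (perimeter = 2·8·6.000·sin(180°/8) = 36.74 mm); Combining (union): only the r=6 cylinder at (10, 8.5) is present, so the union is just that shape — boundary = 36.74 mm. Overall, the cross-section is a single solid region. Total boundary length (outer) = 36.74 mm.

36.74 mm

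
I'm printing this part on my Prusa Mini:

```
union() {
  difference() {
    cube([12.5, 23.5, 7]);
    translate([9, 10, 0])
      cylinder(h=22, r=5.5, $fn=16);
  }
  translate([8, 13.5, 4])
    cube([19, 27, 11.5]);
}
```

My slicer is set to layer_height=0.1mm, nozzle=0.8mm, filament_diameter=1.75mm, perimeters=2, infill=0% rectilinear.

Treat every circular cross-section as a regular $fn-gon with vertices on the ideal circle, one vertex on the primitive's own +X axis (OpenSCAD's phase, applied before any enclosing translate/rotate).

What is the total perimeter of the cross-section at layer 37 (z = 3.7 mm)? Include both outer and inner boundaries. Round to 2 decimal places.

At z = 3.7 mm: the 12.5×23.5 cube contributes its full rectangle (perimeter 72.00 mm); the r=5.5 cylinder at (9, 10) contributes a regular 16-gon of circumradius 5.5 (perimeter = 2·16·5.500·sin(180°/16) = 34.34 mm); Taking the first minus the rest: starting from the 12.5×23.5 cube, the r=5.5 cylinder at (9, 10) partially overlaps it — only the 81.45 mm² overlap (of its 92.61 mm²) is removed, clipping the outline — boundary = 88.52 mm; the cube at (8, 13.5) is absent (z outside [4, 15.5]); Merging all regions: only the result so far is present, so the union is just that shape — boundary = 88.52 mm. Overall, the cross-section is a single solid region. Total boundary length (outer) = 88.52 mm.

88.52 mm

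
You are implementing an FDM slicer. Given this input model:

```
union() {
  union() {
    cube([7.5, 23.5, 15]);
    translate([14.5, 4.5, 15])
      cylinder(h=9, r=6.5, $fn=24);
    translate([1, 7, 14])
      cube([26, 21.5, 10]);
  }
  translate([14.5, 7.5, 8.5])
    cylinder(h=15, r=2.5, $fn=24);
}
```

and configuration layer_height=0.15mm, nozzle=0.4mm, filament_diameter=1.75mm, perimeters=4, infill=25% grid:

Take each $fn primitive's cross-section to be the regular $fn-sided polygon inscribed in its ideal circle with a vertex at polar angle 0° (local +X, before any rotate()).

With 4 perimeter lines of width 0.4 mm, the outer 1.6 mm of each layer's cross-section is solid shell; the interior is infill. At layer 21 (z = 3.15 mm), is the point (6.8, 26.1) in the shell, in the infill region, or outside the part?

outside

At z = 3.15 mm: the 7.5×23.5 cube contributes its full rectangle; the cylinder at (14.5, 4.5) is absent (z outside [15, 24]); the cube at (1, 7) is absent (z outside [14, 24]); Combining (union): only the 7.5×23.5 cube is present, so the union is just that shape — 1 connected region; the cylinder at (14.5, 7.5) is not intersected at this z (z outside [8.5, 23.5]); Taking the union: only the result so far is present, so the union is just that shape — 1 connected region. Overall, the cross-section is a single solid region. The nearest boundary edge runs (7.50, 23.50)→(0.00, 23.50); distance from the point to it = 2.60 mm. The point is not inside any of the regions above, so it lies outside the cross-section (2.60 mm from the nearest boundary).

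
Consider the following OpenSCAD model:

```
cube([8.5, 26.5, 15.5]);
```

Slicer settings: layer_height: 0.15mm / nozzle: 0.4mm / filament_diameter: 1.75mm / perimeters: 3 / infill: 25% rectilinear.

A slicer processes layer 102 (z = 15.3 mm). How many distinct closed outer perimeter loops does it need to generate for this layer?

At z = 15.3 mm: the 8.5×26.5 cube contributes its full rectangle. The result has 1 disconnected region.

1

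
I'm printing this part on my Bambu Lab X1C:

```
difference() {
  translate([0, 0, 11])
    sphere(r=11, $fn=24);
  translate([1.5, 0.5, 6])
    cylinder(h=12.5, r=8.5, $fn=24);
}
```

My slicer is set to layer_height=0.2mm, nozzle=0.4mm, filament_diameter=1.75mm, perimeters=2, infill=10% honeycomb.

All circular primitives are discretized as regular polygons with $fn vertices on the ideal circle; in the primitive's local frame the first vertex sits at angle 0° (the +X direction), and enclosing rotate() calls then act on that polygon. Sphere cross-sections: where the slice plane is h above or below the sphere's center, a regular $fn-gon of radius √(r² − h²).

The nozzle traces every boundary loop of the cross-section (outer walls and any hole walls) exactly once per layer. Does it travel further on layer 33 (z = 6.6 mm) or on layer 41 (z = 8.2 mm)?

layer 41 (z = 8.2 mm)

Layer 33 (z = 6.6): the r=11 sphere slices to a regular 24-gon of circumradius 10.082 (√(r²−h²) with h=4.4 from center) (perimeter = 2·24·10.082·sin(180°/24) = 63.16 mm); the r=8.5 cylinder at (1.5, 0.5) contributes a regular 24-gon of circumradius 8.5 (perimeter = 2·24·8.500·sin(180°/24) = 53.25 mm); After the difference (first − rest): starting from the r=11 sphere, the r=8.5 cylinder at (1.5, 0.5) partially overlaps it — only the 224.38 mm² overlap (of its 224.40 mm²) is removed, clipping the outline — boundary = 111.84 mm. So its perimeter = 111.84 mm. Layer 41 (z = 8.2): the r=11 sphere slices to a regular 24-gon of circumradius 10.638 (√(r²−h²) with h=2.8 from center) (perimeter = 2·24·10.638·sin(180°/24) = 66.65 mm); the cylinder at (1.5, 0.5): section is a regular 24-gon, circumradius r=8.5 (perimeter = 2·24·8.500·sin(180°/24) = 53.25 mm); Subtracting the remaining from the first: starting from the r=11 sphere, the r=8.5 cylinder at (1.5, 0.5) lies wholly inside it (removes its full 224.40 mm² and its 53.25 mm outline becomes a hole wall) — boundary (outer + 1 inner loop) = 119.90 mm. So its perimeter = 119.90 mm. Layer 41 is larger (119.90 vs 111.84 mm).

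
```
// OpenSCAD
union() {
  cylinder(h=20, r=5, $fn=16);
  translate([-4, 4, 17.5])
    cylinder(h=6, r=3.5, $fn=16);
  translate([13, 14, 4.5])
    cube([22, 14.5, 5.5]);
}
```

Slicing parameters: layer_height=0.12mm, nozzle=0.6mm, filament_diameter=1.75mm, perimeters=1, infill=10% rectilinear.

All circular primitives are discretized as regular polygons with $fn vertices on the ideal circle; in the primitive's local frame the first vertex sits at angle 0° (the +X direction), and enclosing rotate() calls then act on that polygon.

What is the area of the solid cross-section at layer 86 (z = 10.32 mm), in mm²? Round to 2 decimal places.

76.54 mm²

At z = 10.32 mm: the r=5 cylinder gives a regular 16-gon of circumradius 5 (constant along its height) (area = (16/2)·5.000²·sin(360°/16) = 76.54 mm²); the cylinder at (-4, 4) does not reach this height (z outside [17.5, 23.5]); the cube at (13, 14) is absent (z outside [4.5, 10]); Merging all regions: only the r=5 cylinder is present, so the union is just that shape — area = 76.54 mm². Overall, the cross-section is a single solid region. Net area = 76.54 mm².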